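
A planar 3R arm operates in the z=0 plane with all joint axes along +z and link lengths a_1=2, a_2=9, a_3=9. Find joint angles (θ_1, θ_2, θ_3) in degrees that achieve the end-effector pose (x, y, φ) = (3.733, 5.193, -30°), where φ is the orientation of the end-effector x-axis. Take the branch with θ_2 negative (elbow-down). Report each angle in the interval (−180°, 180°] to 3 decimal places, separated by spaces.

wrist centre = target − a_3·(cos φ, sin φ) = (-4.0612, 9.6930)
cos θ_2 = (110.4478−2²−9²)/(2·2·9) = 0.7069; θ_2 = -45.0180° (elbow-down)
β = atan2(9.6930,-4.0612) = 112.7330°; ψ = atan2(-6.3660,8.3620) = -37.2820°
θ_1 = β − ψ = 150.0150°
θ_3 = φ − θ_1 − θ_2 = -134.9970° (wrapped to (-180°,180°])

150.015 -45.018 -134.997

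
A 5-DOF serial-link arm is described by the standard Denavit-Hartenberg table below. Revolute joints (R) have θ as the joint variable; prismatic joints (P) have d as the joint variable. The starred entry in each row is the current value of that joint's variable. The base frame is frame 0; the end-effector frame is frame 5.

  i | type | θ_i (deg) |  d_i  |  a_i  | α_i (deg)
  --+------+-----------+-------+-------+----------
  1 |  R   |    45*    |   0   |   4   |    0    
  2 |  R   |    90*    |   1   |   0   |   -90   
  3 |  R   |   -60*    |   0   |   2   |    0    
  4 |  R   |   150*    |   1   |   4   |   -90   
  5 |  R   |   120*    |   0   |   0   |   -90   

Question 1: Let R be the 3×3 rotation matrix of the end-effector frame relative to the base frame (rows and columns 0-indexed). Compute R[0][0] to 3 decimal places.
0.612

End-effector x-axis (col 0 of R) = (0.6124,0.6124,0.5000)
R[0][0] = 0.6124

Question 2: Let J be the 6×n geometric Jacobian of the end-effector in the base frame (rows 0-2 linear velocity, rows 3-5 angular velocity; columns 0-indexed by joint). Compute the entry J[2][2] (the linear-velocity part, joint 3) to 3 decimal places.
axis z_2 = (-0.7071,-0.7071,0.0000); lever o_n−o_2 = (-1.4142,0.0000,-2.2679)
cross product → J_v[:, 2] = (1.6037,-1.6037,-1.0000)
J_ω[:, 2] = z_2
entry J[2][2] = -1.0000

-1.000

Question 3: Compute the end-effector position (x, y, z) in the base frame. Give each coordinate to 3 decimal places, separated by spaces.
1.414 2.828 -1.268

after link 1: o_1 = (2.8284, 2.8284, 0.0000)
after link 2: o_2 = (2.8284, 2.8284, 1.0000)
after link 3: o_3 = (2.1213, 3.5355, 2.7321)
after link 4: o_4 = (1.4142, 2.8284, -1.2679)
after link 5: o_5 = (1.4142, 2.8284, -1.2679)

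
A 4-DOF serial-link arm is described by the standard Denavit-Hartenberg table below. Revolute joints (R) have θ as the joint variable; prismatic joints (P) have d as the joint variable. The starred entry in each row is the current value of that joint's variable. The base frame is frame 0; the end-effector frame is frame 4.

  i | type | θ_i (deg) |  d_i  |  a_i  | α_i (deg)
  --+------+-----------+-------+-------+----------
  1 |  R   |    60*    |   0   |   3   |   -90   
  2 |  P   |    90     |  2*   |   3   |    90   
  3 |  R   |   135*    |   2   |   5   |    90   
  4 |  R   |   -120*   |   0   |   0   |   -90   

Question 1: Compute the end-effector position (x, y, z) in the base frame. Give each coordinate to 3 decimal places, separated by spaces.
-2.294 7.098 0.536

after link 1: o_1 = (1.5000, 2.5981, 0.0000)
after link 2: o_2 = (-0.2321, 3.5981, -3.0000)
after link 3: o_3 = (-2.2939, 7.0979, 0.5355)
after link 4: o_4 = (-2.2939, 7.0979, 0.5355)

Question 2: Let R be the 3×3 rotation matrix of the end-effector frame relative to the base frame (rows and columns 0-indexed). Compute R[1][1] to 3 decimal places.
-0.354

End-effector y-axis (col 1 of R) = (0.6124,-0.3536,0.7071)
R[1][1] = -0.3536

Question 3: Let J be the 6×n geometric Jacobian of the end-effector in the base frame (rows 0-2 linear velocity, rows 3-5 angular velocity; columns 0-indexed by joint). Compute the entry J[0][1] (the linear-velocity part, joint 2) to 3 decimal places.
-0.866

prismatic axis z_1 = (-0.8660,0.5000,0.0000)
J_v[:, 1] = z_1; J_ω[:, 1] = (0,0,0)
entry J[0][1] = -0.8660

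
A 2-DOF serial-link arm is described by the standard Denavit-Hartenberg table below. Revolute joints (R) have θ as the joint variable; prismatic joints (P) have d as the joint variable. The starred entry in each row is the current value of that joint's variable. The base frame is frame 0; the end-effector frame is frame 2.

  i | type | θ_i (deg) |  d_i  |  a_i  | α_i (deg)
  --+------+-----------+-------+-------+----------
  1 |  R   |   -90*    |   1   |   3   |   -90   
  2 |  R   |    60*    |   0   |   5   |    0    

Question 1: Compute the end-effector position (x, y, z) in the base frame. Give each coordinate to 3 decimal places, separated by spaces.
0.000 -5.500 -3.330

after link 1: o_1 = (0.0000, -3.0000, 1.0000)
after link 2: o_2 = (0.0000, -5.5000, -3.3301)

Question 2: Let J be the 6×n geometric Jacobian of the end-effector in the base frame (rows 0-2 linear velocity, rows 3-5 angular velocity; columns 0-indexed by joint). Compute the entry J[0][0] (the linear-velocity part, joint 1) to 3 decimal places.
axis z_0 = ẑ; lever o_n−o_0 = (0.0000,-5.5000,-3.3301)
cross product → J_v[:, 0] = (5.5000,0.0000,-0.0000)
J_ω[:, 0] = z_0
entry J[0][0] = 5.5000

5.500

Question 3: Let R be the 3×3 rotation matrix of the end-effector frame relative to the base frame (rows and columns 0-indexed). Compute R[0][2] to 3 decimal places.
End-effector z-axis (col 2 of R) = (1.0000,0.0000,0.0000)
R[0][2] = 1.0000

1.000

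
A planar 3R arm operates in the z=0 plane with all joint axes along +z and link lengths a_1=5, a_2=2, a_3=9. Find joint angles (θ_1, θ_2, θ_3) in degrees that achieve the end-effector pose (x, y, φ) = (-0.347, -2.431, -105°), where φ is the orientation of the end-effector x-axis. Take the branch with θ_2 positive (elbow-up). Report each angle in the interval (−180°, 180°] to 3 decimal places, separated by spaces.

wrist centre = target − a_3·(cos φ, sin φ) = (1.9824, 6.2623)
cos θ_2 = (43.1466−5²−2²)/(2·5·2) = 0.7073; θ_2 = 44.9819° (elbow-up)
β = atan2(6.2623,1.9824) = 72.4346°; ψ = atan2(1.4138,6.4147) = 12.4291°
θ_1 = β − ψ = 60.0055°
θ_3 = φ − θ_1 − θ_2 = 150.0126° (wrapped to (-180°,180°])

60.005 44.982 150.013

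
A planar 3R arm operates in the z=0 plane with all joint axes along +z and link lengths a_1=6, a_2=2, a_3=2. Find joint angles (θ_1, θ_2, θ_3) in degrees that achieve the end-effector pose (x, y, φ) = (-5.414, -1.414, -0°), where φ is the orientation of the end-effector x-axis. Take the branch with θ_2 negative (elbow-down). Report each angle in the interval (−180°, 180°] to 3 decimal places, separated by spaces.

-158.400 -45.013 -156.587

wrist centre = target − a_3·(cos φ, sin φ) = (-7.4140, -1.4140)
cos θ_2 = (56.9668−6²−2²)/(2·6·2) = 0.7069; θ_2 = -45.0127° (elbow-down)
β = atan2(-1.4140,-7.4140) = -169.2022°; ψ = atan2(-1.4145,7.4139) = -10.8019°
θ_1 = β − ψ = -158.4003°
θ_3 = φ − θ_1 − θ_2 = -156.5869° (wrapped to (-180°,180°])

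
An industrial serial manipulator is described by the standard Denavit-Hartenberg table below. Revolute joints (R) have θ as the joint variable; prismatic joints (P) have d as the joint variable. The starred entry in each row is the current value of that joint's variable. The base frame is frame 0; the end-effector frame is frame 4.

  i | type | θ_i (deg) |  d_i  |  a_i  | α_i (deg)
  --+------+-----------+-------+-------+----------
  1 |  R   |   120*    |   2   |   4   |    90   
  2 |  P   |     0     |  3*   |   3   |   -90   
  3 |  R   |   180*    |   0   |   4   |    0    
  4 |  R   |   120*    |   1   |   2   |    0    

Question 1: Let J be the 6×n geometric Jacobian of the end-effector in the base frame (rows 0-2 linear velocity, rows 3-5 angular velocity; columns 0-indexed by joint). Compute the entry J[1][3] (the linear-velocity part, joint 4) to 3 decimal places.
1.000

axis z_3 = (0.0000,0.0000,1.0000); lever o_n−o_3 = (1.0000,1.7321,1.0000)
cross product → J_v[:, 3] = (-1.7321,1.0000,0.0000)
J_ω[:, 3] = z_3
entry J[1][3] = 1.0000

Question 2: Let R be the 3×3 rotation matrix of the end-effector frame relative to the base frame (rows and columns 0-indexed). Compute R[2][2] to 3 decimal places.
1.000

End-effector z-axis (col 2 of R) = (0.0000,0.0000,1.0000)
R[2][2] = 1.0000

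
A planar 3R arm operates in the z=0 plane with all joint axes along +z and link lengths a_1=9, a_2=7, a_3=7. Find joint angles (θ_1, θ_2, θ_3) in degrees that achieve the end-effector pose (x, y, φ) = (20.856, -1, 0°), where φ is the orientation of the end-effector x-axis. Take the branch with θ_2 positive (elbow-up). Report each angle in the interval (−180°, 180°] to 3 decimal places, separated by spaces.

-30.003 60.006 -30.003

wrist centre = target − a_3·(cos φ, sin φ) = (13.8560, -1.0000)
cos θ_2 = (192.9887−9²−7²)/(2·9·7) = 0.4999; θ_2 = 60.0059° (elbow-up)
β = atan2(-1.0000,13.8560) = -4.1279°; ψ = atan2(6.0625,12.4994) = 25.8747°
θ_1 = β − ψ = -30.0026°
θ_3 = φ − θ_1 − θ_2 = -30.0033° (wrapped to (-180°,180°])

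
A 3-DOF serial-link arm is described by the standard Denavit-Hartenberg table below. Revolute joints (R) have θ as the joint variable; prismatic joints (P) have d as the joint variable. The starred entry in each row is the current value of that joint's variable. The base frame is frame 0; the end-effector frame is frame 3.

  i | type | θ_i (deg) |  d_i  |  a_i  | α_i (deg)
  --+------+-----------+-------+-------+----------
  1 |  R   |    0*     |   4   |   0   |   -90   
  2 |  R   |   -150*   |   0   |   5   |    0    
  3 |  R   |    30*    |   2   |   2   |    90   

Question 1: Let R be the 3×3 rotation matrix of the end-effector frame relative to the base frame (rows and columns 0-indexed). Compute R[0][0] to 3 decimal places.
End-effector x-axis (col 0 of R) = (-0.5000,-0.0000,0.8660)
R[0][0] = -0.5000

-0.500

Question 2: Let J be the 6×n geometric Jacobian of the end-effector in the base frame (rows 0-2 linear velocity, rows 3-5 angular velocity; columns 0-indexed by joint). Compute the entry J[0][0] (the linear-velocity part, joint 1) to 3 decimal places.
axis z_0 = ẑ; lever o_n−o_0 = (-5.3301,2.0000,8.2321)
cross product → J_v[:, 0] = (-2.0000,-5.3301,0.0000)
J_ω[:, 0] = z_0
entry J[0][0] = -2.0000

-2.000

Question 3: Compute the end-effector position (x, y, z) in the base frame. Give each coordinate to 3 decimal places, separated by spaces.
-5.330 2.000 8.232

after link 1: o_1 = (0.0000, 0.0000, 4.0000)
after link 2: o_2 = (-4.3301, -0.0000, 6.5000)
after link 3: o_3 = (-5.3301, 2.0000, 8.2321)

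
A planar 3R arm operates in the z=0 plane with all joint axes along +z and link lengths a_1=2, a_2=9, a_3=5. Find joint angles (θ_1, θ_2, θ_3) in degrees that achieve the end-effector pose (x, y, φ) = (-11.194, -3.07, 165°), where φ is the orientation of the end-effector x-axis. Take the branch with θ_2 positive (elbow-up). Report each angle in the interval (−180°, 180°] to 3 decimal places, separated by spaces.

90.016 134.986 -60.001

wrist centre = target − a_3·(cos φ, sin φ) = (-6.3644, -4.3641)
cos θ_2 = (59.5505−2²−9²)/(2·2·9) = -0.7069; θ_2 = 134.9856° (elbow-up)
β = atan2(-4.3641,-6.3644) = -145.5613°; ψ = atan2(6.3656,-4.3624) = 124.4231°
θ_1 = β − ψ = -269.9844°
θ_3 = φ − θ_1 − θ_2 = -60.0012° (wrapped to (-180°,180°])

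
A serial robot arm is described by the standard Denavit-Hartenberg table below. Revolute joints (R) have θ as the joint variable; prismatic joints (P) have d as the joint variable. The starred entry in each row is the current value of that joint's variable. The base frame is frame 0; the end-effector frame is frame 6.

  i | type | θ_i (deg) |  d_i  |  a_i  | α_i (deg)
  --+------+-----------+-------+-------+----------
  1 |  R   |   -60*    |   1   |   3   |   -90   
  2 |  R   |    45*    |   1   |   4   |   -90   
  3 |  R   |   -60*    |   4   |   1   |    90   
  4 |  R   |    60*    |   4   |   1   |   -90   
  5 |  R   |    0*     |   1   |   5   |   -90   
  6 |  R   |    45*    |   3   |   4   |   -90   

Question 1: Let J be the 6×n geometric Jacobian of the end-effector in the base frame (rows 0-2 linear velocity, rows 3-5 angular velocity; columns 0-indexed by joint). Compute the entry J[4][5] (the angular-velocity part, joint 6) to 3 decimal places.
-0.780

axis z_5 = (-0.1268,-0.7803,-0.6124); lever o_n−o_5 = (2.8343,-1.2170,-3.9352)
cross product → J_v[:, 5] = (2.3255,-2.2347,2.3660)
J_ω[:, 5] = z_5
entry J[4][5] = -0.7803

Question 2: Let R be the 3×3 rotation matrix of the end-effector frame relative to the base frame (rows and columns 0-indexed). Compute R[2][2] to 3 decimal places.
0.592

End-effector z-axis (col 2 of R) = (0.5814,-0.5587,0.5915)
R[2][2] = 0.5915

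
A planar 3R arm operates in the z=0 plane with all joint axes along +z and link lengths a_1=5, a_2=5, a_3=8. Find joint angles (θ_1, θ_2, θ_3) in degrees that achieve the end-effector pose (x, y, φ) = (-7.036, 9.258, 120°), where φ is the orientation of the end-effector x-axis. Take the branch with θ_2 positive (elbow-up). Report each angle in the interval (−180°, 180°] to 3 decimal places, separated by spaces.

74.998 134.999 -89.997

wrist centre = target − a_3·(cos φ, sin φ) = (-3.0360, 2.3298)
cos θ_2 = (14.6452−5²−5²)/(2·5·5) = -0.7071; θ_2 = 134.9990° (elbow-up)
β = atan2(2.3298,-3.0360) = 142.4977°; ψ = atan2(3.5356,1.4645) = 67.4995°
θ_1 = β − ψ = 74.9982°
θ_3 = φ − θ_1 − θ_2 = -89.9972° (wrapped to (-180°,180°])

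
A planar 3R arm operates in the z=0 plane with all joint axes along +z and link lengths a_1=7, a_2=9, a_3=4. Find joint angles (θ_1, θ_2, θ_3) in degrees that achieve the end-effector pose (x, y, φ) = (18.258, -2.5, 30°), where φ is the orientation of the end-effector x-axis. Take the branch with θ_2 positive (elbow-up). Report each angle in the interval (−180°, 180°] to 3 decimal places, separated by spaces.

-33.842 30.009 33.833

wrist centre = target − a_3·(cos φ, sin φ) = (14.7939, -4.5000)
cos θ_2 = (239.1094−7²−9²)/(2·7·9) = 0.8659; θ_2 = 30.0089° (elbow-up)
β = atan2(-4.5000,14.7939) = -16.9187°; ψ = atan2(4.5012,14.7935) = 16.9234°
θ_1 = β − ψ = -33.8420°
θ_3 = φ − θ_1 − θ_2 = 33.8332° (wrapped to (-180°,180°])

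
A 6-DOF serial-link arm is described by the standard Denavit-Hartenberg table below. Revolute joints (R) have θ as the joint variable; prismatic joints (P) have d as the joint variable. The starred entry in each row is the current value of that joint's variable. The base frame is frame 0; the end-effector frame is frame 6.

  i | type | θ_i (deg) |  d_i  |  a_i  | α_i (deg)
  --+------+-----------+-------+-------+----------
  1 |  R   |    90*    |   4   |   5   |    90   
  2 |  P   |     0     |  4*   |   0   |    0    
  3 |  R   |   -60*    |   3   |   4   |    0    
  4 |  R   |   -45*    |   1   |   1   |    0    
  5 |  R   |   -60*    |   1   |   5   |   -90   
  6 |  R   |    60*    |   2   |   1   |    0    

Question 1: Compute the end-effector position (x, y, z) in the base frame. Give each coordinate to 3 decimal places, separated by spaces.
8.134 1.946 -3.785

after link 1: o_1 = (0.0000, 5.0000, 4.0000)
after link 2: o_2 = (4.0000, 5.0000, 4.0000)
after link 3: o_3 = (7.0000, 7.0000, 0.5359)
after link 4: o_4 = (8.0000, 6.7412, -0.4300)
after link 5: o_5 = (9.0000, 1.9116, -1.7241)
after link 6: o_6 = (8.1340, 1.9462, -3.7854)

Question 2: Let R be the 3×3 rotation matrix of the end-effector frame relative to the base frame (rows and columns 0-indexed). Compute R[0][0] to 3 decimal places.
End-effector x-axis (col 0 of R) = (-0.8660,-0.4830,-0.1294)
R[0][0] = -0.8660

-0.866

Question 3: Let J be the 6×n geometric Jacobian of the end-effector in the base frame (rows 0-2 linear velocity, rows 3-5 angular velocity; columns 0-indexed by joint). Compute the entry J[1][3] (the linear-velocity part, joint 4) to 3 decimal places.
4.321

axis z_3 = (1.0000,-0.0000,0.0000); lever o_n−o_3 = (1.1340,-5.0538,-4.3213)
cross product → J_v[:, 3] = (0.0000,4.3213,-5.0538)
J_ω[:, 3] = z_3
entry J[1][3] = 4.3213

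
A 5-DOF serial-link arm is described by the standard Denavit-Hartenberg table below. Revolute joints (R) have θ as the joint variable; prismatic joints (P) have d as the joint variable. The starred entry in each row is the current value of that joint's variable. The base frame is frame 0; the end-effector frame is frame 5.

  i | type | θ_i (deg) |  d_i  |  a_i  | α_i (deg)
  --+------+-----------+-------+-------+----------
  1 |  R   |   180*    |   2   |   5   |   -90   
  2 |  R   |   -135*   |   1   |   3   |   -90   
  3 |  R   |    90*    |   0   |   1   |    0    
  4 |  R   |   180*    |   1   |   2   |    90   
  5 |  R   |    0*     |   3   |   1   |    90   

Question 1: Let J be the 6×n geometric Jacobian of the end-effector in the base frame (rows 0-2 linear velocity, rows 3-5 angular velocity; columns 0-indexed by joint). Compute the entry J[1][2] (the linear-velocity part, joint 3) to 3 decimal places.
-3.000

axis z_2 = (-0.7071,0.0000,0.7071); lever o_n−o_2 = (-2.8284,-2.0000,-1.4142)
cross product → J_v[:, 2] = (1.4142,-3.0000,1.4142)
J_ω[:, 2] = z_2
entry J[1][2] = -3.0000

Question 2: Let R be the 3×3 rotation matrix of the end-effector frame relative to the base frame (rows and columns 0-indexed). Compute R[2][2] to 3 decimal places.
-0.707

End-effector z-axis (col 2 of R) = (0.7071,-0.0000,-0.7071)
R[2][2] = -0.7071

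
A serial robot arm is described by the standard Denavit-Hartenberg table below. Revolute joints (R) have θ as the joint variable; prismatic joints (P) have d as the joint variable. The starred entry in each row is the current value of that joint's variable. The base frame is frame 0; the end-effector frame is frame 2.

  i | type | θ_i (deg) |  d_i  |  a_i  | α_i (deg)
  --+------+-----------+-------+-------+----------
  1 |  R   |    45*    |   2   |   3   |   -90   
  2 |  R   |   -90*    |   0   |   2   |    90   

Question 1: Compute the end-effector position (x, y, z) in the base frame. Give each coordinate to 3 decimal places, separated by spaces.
after link 1: o_1 = (2.1213, 2.1213, 2.0000)
after link 2: o_2 = (2.1213, 2.1213, 4.0000)

2.121 2.121 4.000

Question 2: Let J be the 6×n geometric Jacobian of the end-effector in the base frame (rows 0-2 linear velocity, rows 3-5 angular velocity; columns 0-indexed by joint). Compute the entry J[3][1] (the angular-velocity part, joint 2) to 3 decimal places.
-0.707

axis z_1 = (-0.7071,0.7071,0.0000); lever o_n−o_1 = (0.0000,0.0000,2.0000)
cross product → J_v[:, 1] = (1.4142,1.4142,-0.0000)
J_ω[:, 1] = z_1
entry J[3][1] = -0.7071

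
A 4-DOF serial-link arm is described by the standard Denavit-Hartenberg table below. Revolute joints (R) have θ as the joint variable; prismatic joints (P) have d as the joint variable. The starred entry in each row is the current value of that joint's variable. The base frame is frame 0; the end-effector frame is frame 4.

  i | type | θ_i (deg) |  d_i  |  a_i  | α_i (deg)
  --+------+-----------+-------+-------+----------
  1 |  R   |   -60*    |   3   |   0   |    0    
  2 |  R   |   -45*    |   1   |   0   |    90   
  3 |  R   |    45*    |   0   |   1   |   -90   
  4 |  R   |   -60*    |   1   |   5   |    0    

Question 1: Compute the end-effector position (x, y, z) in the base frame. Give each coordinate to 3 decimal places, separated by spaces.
after link 1: o_1 = (0.0000, 0.0000, 3.0000)
after link 2: o_2 = (0.0000, 0.0000, 4.0000)
after link 3: o_3 = (-0.1830, -0.6830, 4.7071)
after link 4: o_4 = (-4.6401, -0.5868, 7.1820)

-4.640 -0.587 7.182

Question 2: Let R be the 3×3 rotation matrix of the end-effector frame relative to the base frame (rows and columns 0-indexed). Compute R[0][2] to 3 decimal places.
End-effector z-axis (col 2 of R) = (0.1830,0.6830,0.7071)
R[0][2] = 0.1830

0.183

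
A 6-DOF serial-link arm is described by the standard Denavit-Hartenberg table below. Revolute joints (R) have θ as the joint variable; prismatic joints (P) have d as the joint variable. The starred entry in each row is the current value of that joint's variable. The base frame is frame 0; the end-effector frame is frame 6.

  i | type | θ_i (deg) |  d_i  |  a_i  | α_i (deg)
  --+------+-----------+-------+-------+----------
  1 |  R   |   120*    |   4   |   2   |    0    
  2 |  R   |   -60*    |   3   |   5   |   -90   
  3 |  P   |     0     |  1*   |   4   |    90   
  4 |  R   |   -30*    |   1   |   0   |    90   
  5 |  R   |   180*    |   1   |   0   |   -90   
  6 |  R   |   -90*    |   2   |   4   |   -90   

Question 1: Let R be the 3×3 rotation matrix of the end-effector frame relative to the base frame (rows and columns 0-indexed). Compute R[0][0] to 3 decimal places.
End-effector x-axis (col 0 of R) = (0.5000,-0.8660,0.0000)
R[0][0] = 0.5000

0.500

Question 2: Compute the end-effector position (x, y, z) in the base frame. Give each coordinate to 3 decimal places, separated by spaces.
5.134 5.696 6.000

after link 1: o_1 = (-1.0000, 1.7321, 4.0000)
after link 2: o_2 = (1.5000, 6.0622, 7.0000)
after link 3: o_3 = (2.6340, 10.0263, 7.0000)
after link 4: o_4 = (2.6340, 10.0263, 8.0000)
after link 5: o_5 = (3.1340, 9.1603, 8.0000)
after link 6: o_6 = (5.1340, 5.6962, 6.0000)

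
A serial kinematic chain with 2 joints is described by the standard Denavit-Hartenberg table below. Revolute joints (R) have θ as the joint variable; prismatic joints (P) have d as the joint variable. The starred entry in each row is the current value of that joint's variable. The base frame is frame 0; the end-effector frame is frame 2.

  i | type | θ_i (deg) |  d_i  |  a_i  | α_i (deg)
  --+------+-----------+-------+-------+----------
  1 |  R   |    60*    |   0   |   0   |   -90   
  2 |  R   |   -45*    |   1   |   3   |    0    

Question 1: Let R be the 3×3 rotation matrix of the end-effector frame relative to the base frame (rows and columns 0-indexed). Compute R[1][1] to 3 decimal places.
0.612

End-effector y-axis (col 1 of R) = (0.3536,0.6124,-0.7071)
R[1][1] = 0.6124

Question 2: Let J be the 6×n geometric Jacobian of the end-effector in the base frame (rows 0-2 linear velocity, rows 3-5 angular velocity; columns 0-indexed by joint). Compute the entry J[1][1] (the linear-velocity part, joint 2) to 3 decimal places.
1.837

axis z_1 = (-0.8660,0.5000,0.0000); lever o_n−o_1 = (0.1946,2.3371,2.1213)
cross product → J_v[:, 1] = (1.0607,1.8371,-2.1213)
J_ω[:, 1] = z_1
entry J[1][1] = 1.8371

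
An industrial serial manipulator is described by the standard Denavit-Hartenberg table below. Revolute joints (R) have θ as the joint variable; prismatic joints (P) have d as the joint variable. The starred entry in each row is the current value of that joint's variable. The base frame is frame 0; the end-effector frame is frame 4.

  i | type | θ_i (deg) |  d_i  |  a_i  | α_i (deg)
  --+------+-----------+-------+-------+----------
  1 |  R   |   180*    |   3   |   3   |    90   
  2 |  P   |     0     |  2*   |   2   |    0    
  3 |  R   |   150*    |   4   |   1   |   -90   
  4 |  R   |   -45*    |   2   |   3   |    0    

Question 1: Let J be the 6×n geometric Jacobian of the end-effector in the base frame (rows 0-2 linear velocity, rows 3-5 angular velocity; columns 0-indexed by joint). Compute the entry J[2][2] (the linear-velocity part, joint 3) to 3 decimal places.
-3.703

axis z_2 = (0.0000,1.0000,0.0000); lever o_n−o_2 = (3.7031,6.1213,-0.1714)
cross product → J_v[:, 2] = (-0.1714,0.0000,-3.7031)
J_ω[:, 2] = z_2
entry J[2][2] = -3.7031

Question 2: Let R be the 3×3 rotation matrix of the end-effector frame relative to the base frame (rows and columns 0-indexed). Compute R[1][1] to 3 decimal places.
End-effector y-axis (col 1 of R) = (0.6124,-0.7071,0.3536)
R[1][1] = -0.7071

-0.707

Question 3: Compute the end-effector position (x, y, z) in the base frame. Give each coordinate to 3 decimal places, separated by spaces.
-1.297 8.121 2.829

after link 1: o_1 = (-3.0000, 0.0000, 3.0000)
after link 2: o_2 = (-5.0000, 2.0000, 3.0000)
after link 3: o_3 = (-4.1340, 6.0000, 3.5000)
after link 4: o_4 = (-1.2969, 8.1213, 2.8286)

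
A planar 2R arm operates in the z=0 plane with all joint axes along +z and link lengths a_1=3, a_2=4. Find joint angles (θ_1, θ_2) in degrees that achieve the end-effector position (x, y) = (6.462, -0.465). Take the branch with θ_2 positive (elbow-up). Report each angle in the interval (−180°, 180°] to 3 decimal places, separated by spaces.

-29.996 44.990

cos θ_2 = (41.9737−3²−4²)/(2·3·4) = 0.7072; θ_2 = 44.9895° (elbow-up)
β = atan2(-0.4650,6.4620) = -4.1159°; ψ = atan2(2.8279,5.8289) = 25.8803°
θ_1 = β − ψ = -29.9962°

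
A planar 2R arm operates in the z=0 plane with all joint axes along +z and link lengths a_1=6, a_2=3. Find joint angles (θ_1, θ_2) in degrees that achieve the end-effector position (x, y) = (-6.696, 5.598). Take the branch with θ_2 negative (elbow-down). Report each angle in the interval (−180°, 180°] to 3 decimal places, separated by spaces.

150.003 -30.009

cos θ_2 = (76.1740−6²−3²)/(2·6·3) = 0.8659; θ_2 = -30.0092° (elbow-down)
β = atan2(5.5980,-6.6960) = 140.1037°; ψ = atan2(-1.5004,8.5978) = -9.8991°
θ_1 = β − ψ = 150.0027°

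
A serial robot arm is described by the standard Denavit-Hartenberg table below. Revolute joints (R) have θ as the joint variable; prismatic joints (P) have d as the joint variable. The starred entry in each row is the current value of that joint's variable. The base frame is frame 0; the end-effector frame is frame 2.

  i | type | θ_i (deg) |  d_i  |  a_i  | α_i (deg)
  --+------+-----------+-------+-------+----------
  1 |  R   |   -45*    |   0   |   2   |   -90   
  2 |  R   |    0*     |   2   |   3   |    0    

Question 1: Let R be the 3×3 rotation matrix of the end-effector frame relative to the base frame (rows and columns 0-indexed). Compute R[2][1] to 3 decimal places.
-1.000

End-effector y-axis (col 1 of R) = (0.0000,0.0000,-1.0000)
R[2][1] = -1.0000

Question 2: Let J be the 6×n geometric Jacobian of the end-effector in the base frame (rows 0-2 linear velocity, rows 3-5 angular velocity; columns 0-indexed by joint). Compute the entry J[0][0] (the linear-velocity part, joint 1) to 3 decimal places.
axis z_0 = ẑ; lever o_n−o_0 = (4.9497,-2.1213,0.0000)
cross product → J_v[:, 0] = (2.1213,4.9497,-0.0000)
J_ω[:, 0] = z_0
entry J[0][0] = 2.1213

2.121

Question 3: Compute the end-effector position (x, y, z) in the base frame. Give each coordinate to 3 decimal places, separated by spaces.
after link 1: o_1 = (1.4142, -1.4142, 0.0000)
after link 2: o_2 = (4.9497, -2.1213, 0.0000)

4.950 -2.121 0.000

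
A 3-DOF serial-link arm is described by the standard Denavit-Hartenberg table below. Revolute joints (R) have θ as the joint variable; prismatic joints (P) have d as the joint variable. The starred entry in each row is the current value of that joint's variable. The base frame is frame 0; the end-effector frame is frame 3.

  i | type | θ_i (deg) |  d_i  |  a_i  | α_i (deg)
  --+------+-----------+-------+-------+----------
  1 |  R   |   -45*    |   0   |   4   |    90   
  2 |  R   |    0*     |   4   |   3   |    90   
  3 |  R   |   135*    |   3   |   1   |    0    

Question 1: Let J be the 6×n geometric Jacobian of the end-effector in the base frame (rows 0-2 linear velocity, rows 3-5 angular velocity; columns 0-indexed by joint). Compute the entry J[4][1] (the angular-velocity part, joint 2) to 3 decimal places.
-0.707

axis z_1 = (-0.7071,-0.7071,0.0000); lever o_n−o_1 = (-1.7071,-4.9497,-3.0000)
cross product → J_v[:, 1] = (2.1213,-2.1213,2.2929)
J_ω[:, 1] = z_1
entry J[4][1] = -0.7071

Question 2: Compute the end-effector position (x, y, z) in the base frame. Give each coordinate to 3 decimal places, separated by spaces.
after link 1: o_1 = (2.8284, -2.8284, 0.0000)
after link 2: o_2 = (2.1213, -7.7782, 0.0000)
after link 3: o_3 = (1.1213, -7.7782, -3.0000)

1.121 -7.778 -3.000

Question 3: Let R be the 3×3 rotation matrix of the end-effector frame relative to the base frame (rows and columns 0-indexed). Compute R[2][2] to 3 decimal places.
End-effector z-axis (col 2 of R) = (-0.0000,-0.0000,-1.0000)
R[2][2] = -1.0000

-1.000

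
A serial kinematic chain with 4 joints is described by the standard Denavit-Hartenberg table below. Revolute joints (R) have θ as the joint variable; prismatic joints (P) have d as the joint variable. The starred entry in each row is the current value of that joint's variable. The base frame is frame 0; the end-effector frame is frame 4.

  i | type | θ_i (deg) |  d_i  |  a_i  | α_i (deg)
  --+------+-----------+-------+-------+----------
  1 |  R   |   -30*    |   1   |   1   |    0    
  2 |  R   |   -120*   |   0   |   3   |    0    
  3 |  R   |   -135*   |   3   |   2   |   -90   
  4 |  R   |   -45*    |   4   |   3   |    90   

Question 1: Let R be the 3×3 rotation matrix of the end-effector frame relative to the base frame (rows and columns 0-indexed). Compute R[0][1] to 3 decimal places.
-0.966

End-effector y-axis (col 1 of R) = (-0.9659,0.2588,0.0000)
R[0][1] = -0.9659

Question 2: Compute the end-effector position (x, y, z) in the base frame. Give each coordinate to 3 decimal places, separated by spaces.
-4.529 3.016 6.121

after link 1: o_1 = (0.8660, -0.5000, 1.0000)
after link 2: o_2 = (-1.7321, -2.0000, 1.0000)
after link 3: o_3 = (-1.2144, -0.0681, 4.0000)
after link 4: o_4 = (-4.5291, 3.0162, 6.1213)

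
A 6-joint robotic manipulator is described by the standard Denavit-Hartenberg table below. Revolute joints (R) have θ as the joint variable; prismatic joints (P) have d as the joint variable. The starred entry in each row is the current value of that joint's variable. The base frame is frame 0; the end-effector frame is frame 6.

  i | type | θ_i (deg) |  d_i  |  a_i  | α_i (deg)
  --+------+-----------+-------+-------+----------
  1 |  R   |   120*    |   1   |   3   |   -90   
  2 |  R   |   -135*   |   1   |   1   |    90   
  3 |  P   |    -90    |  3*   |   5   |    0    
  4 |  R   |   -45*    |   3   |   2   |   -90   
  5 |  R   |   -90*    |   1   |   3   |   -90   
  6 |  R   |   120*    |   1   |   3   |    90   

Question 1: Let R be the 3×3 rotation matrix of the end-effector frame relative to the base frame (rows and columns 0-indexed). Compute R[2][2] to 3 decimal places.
End-effector z-axis (col 2 of R) = (-0.1250,-0.4906,-0.8624)
R[2][2] = -0.8624

-0.862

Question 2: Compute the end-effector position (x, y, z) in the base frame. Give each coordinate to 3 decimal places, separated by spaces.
after link 1: o_1 = (-1.5000, 2.5981, 1.0000)
after link 2: o_2 = (-2.0125, 1.4857, 1.7071)
after link 3: o_3 = (3.3783, 2.1486, -0.4142)
after link 4: o_4 = (5.1637, 1.8846, -3.5355)
after link 5: o_5 = (7.0868, -0.0320, -5.1569)
after link 6: o_6 = (4.6783, 1.8796, -5.8952)

4.678 1.880 -5.895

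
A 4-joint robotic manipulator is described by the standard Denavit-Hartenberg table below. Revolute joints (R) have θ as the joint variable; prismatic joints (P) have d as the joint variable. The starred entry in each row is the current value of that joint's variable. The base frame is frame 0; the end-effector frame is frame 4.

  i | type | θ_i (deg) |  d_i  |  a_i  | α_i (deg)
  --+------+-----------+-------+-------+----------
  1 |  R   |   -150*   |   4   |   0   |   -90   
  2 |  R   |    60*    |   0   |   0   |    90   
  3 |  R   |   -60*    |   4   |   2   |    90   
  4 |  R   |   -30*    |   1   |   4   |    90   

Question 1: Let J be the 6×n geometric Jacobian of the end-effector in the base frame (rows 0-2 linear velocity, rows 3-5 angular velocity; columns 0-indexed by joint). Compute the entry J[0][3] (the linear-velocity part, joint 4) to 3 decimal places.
-3.897

axis z_3 = (0.1250,0.6495,0.7500); lever o_n−o_3 = (-0.6250,3.6806,-1.7500)
cross product → J_v[:, 3] = (-3.8971,-0.2500,0.8660)
J_ω[:, 3] = z_3
entry J[0][3] = -3.8971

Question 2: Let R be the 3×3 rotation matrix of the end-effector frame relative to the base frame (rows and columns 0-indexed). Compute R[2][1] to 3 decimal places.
End-effector y-axis (col 1 of R) = (0.1250,0.6495,0.7500)
R[2][1] = 0.7500

0.750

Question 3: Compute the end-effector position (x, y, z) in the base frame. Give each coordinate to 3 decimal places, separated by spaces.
after link 1: o_1 = (0.0000, 0.0000, 4.0000)
after link 2: o_2 = (0.0000, 0.0000, 4.0000)
after link 3: o_3 = (-4.2990, -0.4821, 5.1340)
after link 4: o_4 = (-4.9240, 3.1986, 3.3840)

-4.924 3.199 3.384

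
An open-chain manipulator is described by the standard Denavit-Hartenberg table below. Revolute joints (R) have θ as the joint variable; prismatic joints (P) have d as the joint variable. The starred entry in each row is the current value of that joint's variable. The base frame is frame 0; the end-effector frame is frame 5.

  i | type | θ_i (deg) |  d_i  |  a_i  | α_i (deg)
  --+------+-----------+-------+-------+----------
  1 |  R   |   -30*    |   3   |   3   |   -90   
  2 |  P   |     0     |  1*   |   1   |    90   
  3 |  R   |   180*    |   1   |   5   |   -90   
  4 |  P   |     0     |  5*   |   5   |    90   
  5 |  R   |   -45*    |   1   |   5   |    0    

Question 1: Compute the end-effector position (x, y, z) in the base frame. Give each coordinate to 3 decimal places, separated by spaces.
-8.490 4.366 5.000

after link 1: o_1 = (2.5981, -1.5000, 3.0000)
after link 2: o_2 = (3.9641, -1.1340, 3.0000)
after link 3: o_3 = (-0.3660, 1.3660, 4.0000)
after link 4: o_4 = (-7.1962, -0.4641, 4.0000)
after link 5: o_5 = (-8.4902, 4.3655, 5.0000)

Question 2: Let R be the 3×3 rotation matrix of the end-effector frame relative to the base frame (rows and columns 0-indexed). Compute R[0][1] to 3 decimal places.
-0.966

End-effector y-axis (col 1 of R) = (-0.9659,-0.2588,0.0000)
R[0][1] = -0.9659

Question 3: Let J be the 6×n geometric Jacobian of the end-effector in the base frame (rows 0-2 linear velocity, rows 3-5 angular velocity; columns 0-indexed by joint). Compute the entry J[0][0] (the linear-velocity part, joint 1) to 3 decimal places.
axis z_0 = ẑ; lever o_n−o_0 = (-8.4902,4.3655,5.0000)
cross product → J_v[:, 0] = (-4.3655,-8.4902,0.0000)
J_ω[:, 0] = z_0
entry J[0][0] = -4.3655

-4.366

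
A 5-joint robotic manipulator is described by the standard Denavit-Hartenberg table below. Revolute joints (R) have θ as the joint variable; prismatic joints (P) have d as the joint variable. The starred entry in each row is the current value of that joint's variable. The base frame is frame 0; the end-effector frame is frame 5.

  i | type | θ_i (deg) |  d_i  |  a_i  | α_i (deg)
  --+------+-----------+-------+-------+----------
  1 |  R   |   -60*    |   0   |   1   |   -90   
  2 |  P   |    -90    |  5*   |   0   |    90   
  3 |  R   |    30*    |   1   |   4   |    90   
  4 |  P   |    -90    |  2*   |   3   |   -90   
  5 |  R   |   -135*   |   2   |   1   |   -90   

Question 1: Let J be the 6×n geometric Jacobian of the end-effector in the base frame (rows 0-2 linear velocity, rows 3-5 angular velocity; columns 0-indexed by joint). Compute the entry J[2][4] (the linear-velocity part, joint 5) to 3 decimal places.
axis z_4 = (0.4330,0.2500,0.8660); lever o_n−o_4 = (-0.0179,0.8062,2.0856)
cross product → J_v[:, 4] = (-0.1768,-0.9186,0.3536)
J_ω[:, 4] = z_4
entry J[2][4] = 0.3536

0.354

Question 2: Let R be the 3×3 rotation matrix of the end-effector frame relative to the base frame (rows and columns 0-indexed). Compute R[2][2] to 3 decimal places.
End-effector z-axis (col 2 of R) = (-0.1768,-0.9186,0.3536)
R[2][2] = 0.3536

0.354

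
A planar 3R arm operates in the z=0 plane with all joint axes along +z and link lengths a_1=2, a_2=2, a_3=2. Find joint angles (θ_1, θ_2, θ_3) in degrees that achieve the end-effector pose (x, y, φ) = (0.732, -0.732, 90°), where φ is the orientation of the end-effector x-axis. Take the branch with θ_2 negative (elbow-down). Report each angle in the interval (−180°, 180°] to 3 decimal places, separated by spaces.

-29.999 -90.003 -149.998

wrist centre = target − a_3·(cos φ, sin φ) = (0.7320, -2.7320)
cos θ_2 = (7.9996−2²−2²)/(2·2·2) = -0.0000; θ_2 = -90.0025° (elbow-down)
β = atan2(-2.7320,0.7320) = -75.0007°; ψ = atan2(-2.0000,1.9999) = -45.0013°
θ_1 = β − ψ = -29.9995°
θ_3 = φ − θ_1 − θ_2 = -149.9980° (wrapped to (-180°,180°])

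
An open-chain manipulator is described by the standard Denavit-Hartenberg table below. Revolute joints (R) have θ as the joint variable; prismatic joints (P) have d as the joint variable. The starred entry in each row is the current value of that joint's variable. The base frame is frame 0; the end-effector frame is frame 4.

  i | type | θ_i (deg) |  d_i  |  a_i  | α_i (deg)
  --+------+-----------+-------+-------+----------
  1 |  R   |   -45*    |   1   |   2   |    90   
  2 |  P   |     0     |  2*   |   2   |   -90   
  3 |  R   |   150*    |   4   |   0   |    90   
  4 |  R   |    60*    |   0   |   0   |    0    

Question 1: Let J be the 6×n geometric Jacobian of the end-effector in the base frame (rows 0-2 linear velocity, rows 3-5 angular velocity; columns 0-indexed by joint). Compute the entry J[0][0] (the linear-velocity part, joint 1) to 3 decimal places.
axis z_0 = ẑ; lever o_n−o_0 = (1.4142,-4.2426,5.0000)
cross product → J_v[:, 0] = (4.2426,1.4142,-0.0000)
J_ω[:, 0] = z_0
entry J[0][0] = 4.2426

4.243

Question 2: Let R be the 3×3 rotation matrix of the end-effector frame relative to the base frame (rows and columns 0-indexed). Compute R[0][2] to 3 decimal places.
0.966

End-effector z-axis (col 2 of R) = (0.9659,0.2588,0.0000)
R[0][2] = 0.9659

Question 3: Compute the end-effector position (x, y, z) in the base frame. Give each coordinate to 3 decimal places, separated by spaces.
1.414 -4.243 5.000

after link 1: o_1 = (1.4142, -1.4142, 1.0000)
after link 2: o_2 = (1.4142, -4.2426, 1.0000)
after link 3: o_3 = (1.4142, -4.2426, 5.0000)
after link 4: o_4 = (1.4142, -4.2426, 5.0000)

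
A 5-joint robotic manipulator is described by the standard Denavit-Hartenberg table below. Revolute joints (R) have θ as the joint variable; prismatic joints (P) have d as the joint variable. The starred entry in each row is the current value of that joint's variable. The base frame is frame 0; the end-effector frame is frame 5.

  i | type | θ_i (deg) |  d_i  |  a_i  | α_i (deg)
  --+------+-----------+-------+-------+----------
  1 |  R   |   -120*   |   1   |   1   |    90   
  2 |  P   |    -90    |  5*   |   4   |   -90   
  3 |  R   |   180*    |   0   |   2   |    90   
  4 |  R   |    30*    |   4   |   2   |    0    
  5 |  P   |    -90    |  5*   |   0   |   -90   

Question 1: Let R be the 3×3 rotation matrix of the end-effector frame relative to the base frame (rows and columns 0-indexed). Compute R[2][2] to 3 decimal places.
End-effector z-axis (col 2 of R) = (-0.2500,-0.4330,0.8660)
R[2][2] = 0.8660

0.866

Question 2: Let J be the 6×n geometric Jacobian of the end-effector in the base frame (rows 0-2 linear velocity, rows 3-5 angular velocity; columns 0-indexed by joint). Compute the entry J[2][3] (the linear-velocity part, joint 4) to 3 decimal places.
-1.000

axis z_3 = (0.8660,-0.5000,-0.0000); lever o_n−o_3 = (7.2942,-5.3660,1.7321)
cross product → J_v[:, 3] = (-0.8660,-1.5000,-1.0000)
J_ω[:, 3] = z_3
entry J[2][3] = -1.0000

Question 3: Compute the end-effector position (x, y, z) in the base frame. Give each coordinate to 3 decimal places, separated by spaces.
2.464 -3.732 0.732

after link 1: o_1 = (-0.5000, -0.8660, 1.0000)
after link 2: o_2 = (-4.8301, 1.6340, -3.0000)
after link 3: o_3 = (-4.8301, 1.6340, -1.0000)
after link 4: o_4 = (-1.8660, -1.2321, 0.7321)
after link 5: o_5 = (2.4641, -3.7321, 0.7321)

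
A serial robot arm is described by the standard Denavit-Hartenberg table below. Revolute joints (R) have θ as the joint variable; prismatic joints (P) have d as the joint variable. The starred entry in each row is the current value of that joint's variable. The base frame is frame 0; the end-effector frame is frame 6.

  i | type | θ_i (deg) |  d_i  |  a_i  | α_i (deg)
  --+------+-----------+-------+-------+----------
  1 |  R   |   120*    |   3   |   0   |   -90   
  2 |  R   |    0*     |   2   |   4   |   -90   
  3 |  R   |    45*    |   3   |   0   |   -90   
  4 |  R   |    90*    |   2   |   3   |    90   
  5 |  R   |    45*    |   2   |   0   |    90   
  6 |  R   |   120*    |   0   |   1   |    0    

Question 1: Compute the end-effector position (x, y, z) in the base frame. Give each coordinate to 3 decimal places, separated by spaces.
after link 1: o_1 = (0.0000, 0.0000, 3.0000)
after link 2: o_2 = (-3.7321, 2.4641, 3.0000)
after link 3: o_3 = (-3.7321, 2.4641, 0.0000)
after link 4: o_4 = (-1.8002, 1.9465, 3.0000)
after link 5: o_5 = (-1.2826, 3.8783, 3.0000)
after link 6: o_6 = (-1.3999, 4.8063, 2.6464)

-1.400 4.806 2.646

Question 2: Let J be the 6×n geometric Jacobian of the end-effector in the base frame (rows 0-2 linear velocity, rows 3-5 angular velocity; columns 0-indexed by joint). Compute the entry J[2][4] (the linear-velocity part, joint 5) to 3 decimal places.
0.354

axis z_4 = (0.2588,0.9659,-0.0000); lever o_n−o_4 = (0.4003,2.8599,-0.3536)
cross product → J_v[:, 4] = (-0.3415,0.0915,0.3536)
J_ω[:, 4] = z_4
entry J[2][4] = 0.3536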